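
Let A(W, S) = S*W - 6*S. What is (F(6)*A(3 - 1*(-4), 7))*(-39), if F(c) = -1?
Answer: 273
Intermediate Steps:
A(W, S) = -6*S + S*W
(F(6)*A(3 - 1*(-4), 7))*(-39) = -7*(-6 + (3 - 1*(-4)))*(-39) = -7*(-6 + (3 + 4))*(-39) = -7*(-6 + 7)*(-39) = -7*(-39) = 273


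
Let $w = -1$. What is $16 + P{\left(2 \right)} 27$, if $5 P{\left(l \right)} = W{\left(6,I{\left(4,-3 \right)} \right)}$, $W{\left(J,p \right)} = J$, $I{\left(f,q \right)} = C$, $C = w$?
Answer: $\frac{242}{5} \approx 48.4$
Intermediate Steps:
$C = -1$
$I{\left(f,q \right)} = -1$
$P{\left(l \right)} = \frac{6}{5}$ ($P{\left(l \right)} = \frac{1}{5} \cdot 6 = \frac{6}{5}$)
$16 + P{\left(2 \right)} 27 = 16 + \frac{6}{5} \cdot 27 = 16 + \frac{162}{5} = \frac{242}{5}$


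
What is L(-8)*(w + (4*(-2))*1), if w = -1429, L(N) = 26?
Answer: -37362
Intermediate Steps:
L(-8)*(w + (4*(-2))*1) = 26*(-1429 + (4*(-2))*1) = 26*(-1429 - 8*1) = 26*(-1429 - 8) = 26*(-1437) = -37362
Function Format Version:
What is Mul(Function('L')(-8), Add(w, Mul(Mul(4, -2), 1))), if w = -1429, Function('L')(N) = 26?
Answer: -37362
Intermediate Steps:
Mul(Function('L')(-8), Add(w, Mul(Mul(4, -2), 1))) = Mul(26, Add(-1429, Mul(Mul(4, -2), 1))) = Mul(26, Add(-1429, Mul(-8, 1))) = Mul(26, Add(-1429, -8)) = Mul(26, -1437) = -37362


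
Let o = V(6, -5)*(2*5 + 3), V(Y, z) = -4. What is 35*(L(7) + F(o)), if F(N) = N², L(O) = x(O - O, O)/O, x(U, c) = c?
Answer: 94675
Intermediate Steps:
o = -52 (o = -4*(2*5 + 3) = -4*(10 + 3) = -4*13 = -52)
L(O) = 1 (L(O) = O/O = 1)
35*(L(7) + F(o)) = 35*(1 + (-52)²) = 35*(1 + 2704) = 35*2705 = 94675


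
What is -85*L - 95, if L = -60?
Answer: 5005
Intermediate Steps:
-85*L - 95 = -85*(-60) - 95 = 5100 - 95 = 5005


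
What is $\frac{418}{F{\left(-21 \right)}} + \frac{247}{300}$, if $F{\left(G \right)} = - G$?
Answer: $\frac{43529}{2100} \approx 20.728$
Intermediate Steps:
$\frac{418}{F{\left(-21 \right)}} + \frac{247}{300} = \frac{418}{\left(-1\right) \left(-21\right)} + \frac{247}{300} = \frac{418}{21} + 247 \cdot \frac{1}{300} = 418 \cdot \frac{1}{21} + \frac{247}{300} = \frac{418}{21} + \frac{247}{300} = \frac{43529}{2100}$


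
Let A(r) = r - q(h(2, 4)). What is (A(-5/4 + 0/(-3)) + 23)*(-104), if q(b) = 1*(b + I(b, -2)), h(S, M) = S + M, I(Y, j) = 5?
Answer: -1118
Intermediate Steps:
h(S, M) = M + S
q(b) = 5 + b (q(b) = 1*(b + 5) = 1*(5 + b) = 5 + b)
A(r) = -11 + r (A(r) = r - (5 + (4 + 2)) = r - (5 + 6) = r - 1*11 = r - 11 = -11 + r)
(A(-5/4 + 0/(-3)) + 23)*(-104) = ((-11 + (-5/4 + 0/(-3))) + 23)*(-104) = ((-11 + (-5*1/4 + 0*(-1/3))) + 23)*(-104) = ((-11 + (-5/4 + 0)) + 23)*(-104) = ((-11 - 5/4) + 23)*(-104) = (-49/4 + 23)*(-104) = (43/4)*(-104) = -1118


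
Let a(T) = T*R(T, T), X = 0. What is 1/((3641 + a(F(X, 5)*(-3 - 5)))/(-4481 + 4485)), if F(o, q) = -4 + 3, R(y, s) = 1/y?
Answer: 2/1821 ≈ 0.0010983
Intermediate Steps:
R(y, s) = 1/y
F(o, q) = -1
a(T) = 1 (a(T) = T/T = 1)
1/((3641 + a(F(X, 5)*(-3 - 5)))/(-4481 + 4485)) = 1/((3641 + 1)/(-4481 + 4485)) = 1/(3642/4) = 1/(3642*(1/4)) = 1/(1821/2) = 2/1821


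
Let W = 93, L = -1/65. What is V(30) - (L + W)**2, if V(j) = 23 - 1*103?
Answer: -36867936/4225 ≈ -8726.1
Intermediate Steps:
V(j) = -80 (V(j) = 23 - 103 = -80)
L = -1/65 (L = -1*1/65 = -1/65 ≈ -0.015385)
V(30) - (L + W)**2 = -80 - (-1/65 + 93)**2 = -80 - (6044/65)**2 = -80 - 1*36529936/4225 = -80 - 36529936/4225 = -36867936/4225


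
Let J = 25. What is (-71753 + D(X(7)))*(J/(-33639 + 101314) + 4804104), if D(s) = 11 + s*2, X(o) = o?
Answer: -932801805096112/2707 ≈ -3.4459e+11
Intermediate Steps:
D(s) = 11 + 2*s
(-71753 + D(X(7)))*(J/(-33639 + 101314) + 4804104) = (-71753 + (11 + 2*7))*(25/(-33639 + 101314) + 4804104) = (-71753 + (11 + 14))*(25/67675 + 4804104) = (-71753 + 25)*((1/67675)*25 + 4804104) = -71728*(1/2707 + 4804104) = -71728*13004709529/2707 = -932801805096112/2707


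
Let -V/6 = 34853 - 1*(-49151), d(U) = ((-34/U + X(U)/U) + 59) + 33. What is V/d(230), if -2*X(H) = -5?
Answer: -231851040/42257 ≈ -5486.7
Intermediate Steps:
X(H) = 5/2 (X(H) = -1/2*(-5) = 5/2)
d(U) = 92 - 63/(2*U) (d(U) = ((-34/U + 5/(2*U)) + 59) + 33 = (-63/(2*U) + 59) + 33 = (59 - 63/(2*U)) + 33 = 92 - 63/(2*U))
V = -504024 (V = -6*(34853 - 1*(-49151)) = -6*(34853 + 49151) = -6*84004 = -504024)
V/d(230) = -504024/(92 - 63/2/230) = -504024/(92 - 63/2*1/230) = -504024/(92 - 63/460) = -504024/42257/460 = -504024*460/42257 = -231851040/42257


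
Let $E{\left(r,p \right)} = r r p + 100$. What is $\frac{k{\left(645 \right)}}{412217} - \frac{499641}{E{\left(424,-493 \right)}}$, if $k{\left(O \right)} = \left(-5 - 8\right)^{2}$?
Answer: $\frac{5665099851}{936783933604} \approx 0.0060474$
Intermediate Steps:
$E{\left(r,p \right)} = 100 + p r^{2}$ ($E{\left(r,p \right)} = r^{2} p + 100 = p r^{2} + 100 = 100 + p r^{2}$)
$k{\left(O \right)} = 169$ ($k{\left(O \right)} = \left(-13\right)^{2} = 169$)
$\frac{k{\left(645 \right)}}{412217} - \frac{499641}{E{\left(424,-493 \right)}} = \frac{169}{412217} - \frac{499641}{100 - 493 \cdot 424^{2}} = 169 \cdot \frac{1}{412217} - \frac{499641}{100 - 88629568} = \frac{13}{31709} - \frac{499641}{100 - 88629568} = \frac{13}{31709} - \frac{499641}{-88629468} = \frac{13}{31709} - - \frac{166547}{29543156} = \frac{13}{31709} + \frac{166547}{29543156} = \frac{5665099851}{936783933604}$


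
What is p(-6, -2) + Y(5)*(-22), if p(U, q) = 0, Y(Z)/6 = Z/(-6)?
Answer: 110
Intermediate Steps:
Y(Z) = -Z (Y(Z) = 6*(Z/(-6)) = 6*(Z*(-1/6)) = 6*(-Z/6) = -Z)
p(-6, -2) + Y(5)*(-22) = 0 - 1*5*(-22) = 0 - 5*(-22) = 0 + 110 = 110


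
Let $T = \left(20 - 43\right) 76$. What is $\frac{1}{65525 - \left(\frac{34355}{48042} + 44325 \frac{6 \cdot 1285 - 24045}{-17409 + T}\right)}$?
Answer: $\frac{920340594}{25519903230365} \approx 3.6064 \cdot 10^{-5}$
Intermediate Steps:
$T = -1748$ ($T = \left(-23\right) 76 = -1748$)
$\frac{1}{65525 - \left(\frac{34355}{48042} + 44325 \frac{6 \cdot 1285 - 24045}{-17409 + T}\right)} = \frac{1}{65525 - \left(\frac{34355}{48042} + 44325 \frac{6 \cdot 1285 - 24045}{-17409 - 1748}\right)} = \frac{1}{65525 - \left(\frac{34355}{48042} + \frac{44325}{\left(-19157\right) \frac{1}{7710 - 24045}}\right)} = \frac{1}{65525 - \left(\frac{34355}{48042} + \frac{44325}{\left(-19157\right) \frac{1}{-16335}}\right)} = \frac{1}{65525 - \left(\frac{34355}{48042} + \frac{44325}{\left(-19157\right) \left(- \frac{1}{16335}\right)}\right)} = \frac{1}{65525 - \left(\frac{34355}{48042} + \frac{44325}{\frac{19157}{16335}}\right)} = \frac{1}{65525 - \frac{34785414191485}{920340594}} = \frac{1}{\frac{25519903230365}{920340594}} = \frac{920340594}{25519903230365}$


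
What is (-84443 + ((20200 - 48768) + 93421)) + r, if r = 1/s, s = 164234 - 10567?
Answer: -3010336529/153667 ≈ -19590.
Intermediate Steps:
s = 153667
r = 1/153667 ≈ 6.5076e-6
(-84443 + ((20200 - 48768) + 93421)) + r = (-84443 + ((20200 - 48768) + 93421)) + 1/153667 = (-84443 + (-28568 + 93421)) + 1/153667 = (-84443 + 64853) + 1/153667 = -19590 + 1/153667 = -3010336529/153667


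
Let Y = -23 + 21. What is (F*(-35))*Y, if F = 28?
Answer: 1960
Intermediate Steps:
Y = -2
(F*(-35))*Y = (28*(-35))*(-2) = -980*(-2) = 1960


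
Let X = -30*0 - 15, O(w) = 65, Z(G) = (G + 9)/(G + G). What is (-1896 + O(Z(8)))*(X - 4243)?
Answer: 7796398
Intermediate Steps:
Z(G) = (9 + G)/(2*G) (Z(G) = (9 + G)/((2*G)) = (9 + G)*(1/(2*G)) = (9 + G)/(2*G))
X = -15 (X = 0 - 15 = -15)
(-1896 + O(Z(8)))*(X - 4243) = (-1896 + 65)*(-15 - 4243) = -1831*(-4258) = 7796398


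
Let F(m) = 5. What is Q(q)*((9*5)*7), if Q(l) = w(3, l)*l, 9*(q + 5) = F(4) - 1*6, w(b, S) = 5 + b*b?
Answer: -22540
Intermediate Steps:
w(b, S) = 5 + b²
q = -46/9 (q = -5 + (5 - 1*6)/9 = -5 + (5 - 6)/9 = -5 + (⅑)*(-1) = -5 - ⅑ = -46/9 ≈ -5.1111)
Q(l) = 14*l (Q(l) = (5 + 3²)*l = (5 + 9)*l = 14*l)
Q(q)*((9*5)*7) = (14*(-46/9))*((9*5)*7) = -3220*7 = -644/9*315 = -22540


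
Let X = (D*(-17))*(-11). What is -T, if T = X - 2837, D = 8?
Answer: 1341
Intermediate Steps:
X = 1496 (X = (8*(-17))*(-11) = -136*(-11) = 1496)
T = -1341 (T = 1496 - 2837 = -1341)
-T = -1*(-1341) = 1341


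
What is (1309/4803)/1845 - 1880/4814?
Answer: -8326692137/21329714745 ≈ -0.39038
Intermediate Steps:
(1309/4803)/1845 - 1880/4814 = (1309*(1/4803))*(1/1845) - 1880*1/4814 = (1309/4803)*(1/1845) - 940/2407 = 1309/8861535 - 940/2407 = -8326692137/21329714745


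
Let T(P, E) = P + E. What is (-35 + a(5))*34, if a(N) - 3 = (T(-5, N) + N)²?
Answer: -238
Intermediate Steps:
T(P, E) = E + P
a(N) = 3 + (-5 + 2*N)² (a(N) = 3 + ((N - 5) + N)² = 3 + ((-5 + N) + N)² = 3 + (-5 + 2*N)²)
(-35 + a(5))*34 = (-35 + (3 + (-5 + 2*5)²))*34 = (-35 + (3 + (-5 + 10)²))*34 = (-35 + (3 + 5²))*34 = (-35 + (3 + 25))*34 = (-35 + 28)*34 = -7*34 = -238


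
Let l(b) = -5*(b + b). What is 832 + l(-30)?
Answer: 1132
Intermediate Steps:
l(b) = -10*b
832 + l(-30) = 832 - 10*(-30) = 832 + 300 = 1132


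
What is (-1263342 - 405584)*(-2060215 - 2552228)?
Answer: 7697826046218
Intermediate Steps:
(-1263342 - 405584)*(-2060215 - 2552228) = -1668926*(-4612443) = 7697826046218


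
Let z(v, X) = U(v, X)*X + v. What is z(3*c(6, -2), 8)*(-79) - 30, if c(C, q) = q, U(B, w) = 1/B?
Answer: 1648/3 ≈ 549.33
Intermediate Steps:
z(v, X) = v + X/v (z(v, X) = X/v + v = v + X/v)
z(3*c(6, -2), 8)*(-79) - 30 = (3*(-2) + 8/((3*(-2))))*(-79) - 30 = (-6 + 8/(-6))*(-79) - 30 = (-6 + 8*(-⅙))*(-79) - 30 = (-6 - 4/3)*(-79) - 30 = -22/3*(-79) - 30 = 1738/3 - 30 = 1648/3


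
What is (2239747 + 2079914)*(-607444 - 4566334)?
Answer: -22348967049258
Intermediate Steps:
(2239747 + 2079914)*(-607444 - 4566334) = 4319661*(-5173778) = -22348967049258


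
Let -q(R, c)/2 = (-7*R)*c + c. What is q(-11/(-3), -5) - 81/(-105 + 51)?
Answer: -1471/6 ≈ -245.17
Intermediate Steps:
q(R, c) = -2*c + 14*R*c (q(R, c) = -2*((-7*R)*c + c) = -2*(-7*R*c + c) = -2*(c - 7*R*c) = -2*c + 14*R*c)
q(-11/(-3), -5) - 81/(-105 + 51) = 2*(-5)*(-1 + 7*(-11/(-3))) - 81/(-105 + 51) = 2*(-5)*(-1 + 7*(-11*(-1/3))) - 81/(-54) = 2*(-5)*(-1 + 7*(11/3)) - 1/54*(-81) = 2*(-5)*(-1 + 77/3) + 3/2 = 2*(-5)*(74/3) + 3/2 = -740/3 + 3/2 = -1471/6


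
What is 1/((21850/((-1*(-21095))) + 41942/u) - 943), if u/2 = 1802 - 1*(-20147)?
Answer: -92602831/87140075854 ≈ -0.0010627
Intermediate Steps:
u = 43898 (u = 2*(1802 - 1*(-20147)) = 2*(1802 + 20147) = 2*21949 = 43898)
1/((21850/((-1*(-21095))) + 41942/u) - 943) = 1/((21850/((-1*(-21095))) + 41942/43898) - 943) = 1/((21850/21095 + 41942*(1/43898)) - 943) = 1/((21850*(1/21095) + 20971/21949) - 943) = 1/((4370/4219 + 20971/21949) - 943) = 1/(184393779/92602831 - 943) = 1/(-87140075854/92602831) = -92602831/87140075854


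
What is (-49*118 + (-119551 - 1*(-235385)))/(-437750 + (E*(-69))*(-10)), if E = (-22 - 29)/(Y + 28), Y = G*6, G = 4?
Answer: -2861352/11399095 ≈ -0.25102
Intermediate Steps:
Y = 24 (Y = 4*6 = 24)
E = -51/52 (E = (-22 - 29)/(24 + 28) = -51/52 ≈ -0.98077)
(-49*118 + (-119551 - 1*(-235385)))/(-437750 + (E*(-69))*(-10)) = (-49*118 + (-119551 - 1*(-235385)))/(-437750 - 51/52*(-69)*(-10)) = (-5782 + (-119551 + 235385))/(-437750 + (3519/52)*(-10)) = (-5782 + 115834)/(-437750 - 17595/26) = 110052/(-11399095/26) = 110052*(-26/11399095) = -2861352/11399095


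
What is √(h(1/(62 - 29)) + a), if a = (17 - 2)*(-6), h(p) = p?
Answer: I*√97977/33 ≈ 9.4852*I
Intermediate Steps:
a = -90 (a = 15*(-6) = -90)
√(h(1/(62 - 29)) + a) = √(1/(62 - 29) - 90) = √(1/33 - 90) = √(-2969/33) = I*√97977/33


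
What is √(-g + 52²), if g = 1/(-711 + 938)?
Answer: √139334189/227 ≈ 52.000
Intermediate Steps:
g = 1/227 ≈ 0.0044053
√(-g + 52²) = √(-1*1/227 + 52²) = √(-1/227 + 2704) = √(613807/227) = √139334189/227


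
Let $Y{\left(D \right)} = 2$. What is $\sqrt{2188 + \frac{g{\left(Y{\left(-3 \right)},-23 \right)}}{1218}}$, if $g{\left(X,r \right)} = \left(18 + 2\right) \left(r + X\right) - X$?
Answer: $\frac{\sqrt{811359129}}{609} \approx 46.772$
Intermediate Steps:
$g{\left(X,r \right)} = 19 X + 20 r$ ($g{\left(X,r \right)} = 20 \left(X + r\right) - X = \left(20 X + 20 r\right) - X = 19 X + 20 r$)
$\sqrt{2188 + \frac{g{\left(Y{\left(-3 \right)},-23 \right)}}{1218}} = \sqrt{2188 + \frac{19 \cdot 2 + 20 \left(-23\right)}{1218}} = \sqrt{2188 + \left(38 - 460\right) \frac{1}{1218}} = \sqrt{2188 - \frac{211}{609}} = \sqrt{\frac{1332281}{609}} = \frac{\sqrt{811359129}}{609}$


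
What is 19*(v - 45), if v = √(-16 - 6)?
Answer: -855 + 19*I*√22 ≈ -855.0 + 89.118*I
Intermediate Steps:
v = I*√22 (v = √(-22) = I*√22 ≈ 4.6904*I)
19*(v - 45) = 19*(I*√22 - 45) = 19*(-45 + I*√22) = -855 + 19*I*√22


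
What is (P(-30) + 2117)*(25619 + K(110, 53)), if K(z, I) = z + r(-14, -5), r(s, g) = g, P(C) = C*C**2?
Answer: -640090292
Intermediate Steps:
P(C) = C**3
K(z, I) = -5 + z (K(z, I) = z - 5 = -5 + z)
(P(-30) + 2117)*(25619 + K(110, 53)) = ((-30)**3 + 2117)*(25619 + (-5 + 110)) = (-27000 + 2117)*(25619 + 105) = -24883*25724 = -640090292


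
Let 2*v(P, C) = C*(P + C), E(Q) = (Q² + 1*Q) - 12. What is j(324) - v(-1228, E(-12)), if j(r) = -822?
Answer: 65658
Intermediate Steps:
E(Q) = -12 + Q + Q² (E(Q) = (Q² + Q) - 12 = (Q + Q²) - 12 = -12 + Q + Q²)
v(P, C) = C*(C + P)/2 (v(P, C) = (C*(P + C))/2 = (C*(C + P))/2 = C*(C + P)/2)
j(324) - v(-1228, E(-12)) = -822 - (-12 - 12 + (-12)²)*((-12 - 12 + (-12)²) - 1228)/2 = -822 - (-12 - 12 + 144)*((-12 - 12 + 144) - 1228)/2 = -822 - 120*(120 - 1228)/2 = -822 - 120*(-1108)/2 = -822 - 1*(-66480) = -822 + 66480 = 65658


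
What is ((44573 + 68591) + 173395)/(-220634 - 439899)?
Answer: -286559/660533 ≈ -0.43383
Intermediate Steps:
((44573 + 68591) + 173395)/(-220634 - 439899) = (113164 + 173395)/(-660533) = 286559*(-1/660533) = -286559/660533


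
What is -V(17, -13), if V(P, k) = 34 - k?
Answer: -47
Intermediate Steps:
-V(17, -13) = -(34 - 1*(-13)) = -(34 + 13) = -1*47 = -47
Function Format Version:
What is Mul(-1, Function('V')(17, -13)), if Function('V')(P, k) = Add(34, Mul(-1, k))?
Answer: -47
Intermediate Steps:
Mul(-1, Function('V')(17, -13)) = Mul(-1, Add(34, Mul(-1, -13))) = Mul(-1, Add(34, 13)) = Mul(-1, 47) = -47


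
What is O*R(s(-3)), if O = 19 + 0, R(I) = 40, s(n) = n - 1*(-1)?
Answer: 760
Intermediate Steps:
s(n) = 1 + n (s(n) = n + 1 = 1 + n)
O = 19
O*R(s(-3)) = 19*40 = 760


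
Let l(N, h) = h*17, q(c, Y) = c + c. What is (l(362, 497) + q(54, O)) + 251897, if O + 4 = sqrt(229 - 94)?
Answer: 260454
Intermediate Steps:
O = -4 + 3*sqrt(15) (O = -4 + sqrt(229 - 94) = -4 + sqrt(135) = -4 + 3*sqrt(15) ≈ 7.6189)
q(c, Y) = 2*c
l(N, h) = 17*h
(l(362, 497) + q(54, O)) + 251897 = (17*497 + 2*54) + 251897 = (8449 + 108) + 251897 = 8557 + 251897 = 260454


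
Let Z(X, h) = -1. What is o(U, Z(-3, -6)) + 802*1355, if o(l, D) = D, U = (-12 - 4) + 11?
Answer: 1086709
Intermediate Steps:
U = -5 (U = -16 + 11 = -5)
o(U, Z(-3, -6)) + 802*1355 = -1 + 802*1355 = -1 + 1086710 = 1086709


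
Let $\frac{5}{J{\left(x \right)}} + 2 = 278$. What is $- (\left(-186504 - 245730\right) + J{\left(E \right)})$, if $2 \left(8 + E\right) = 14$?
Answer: $\frac{119296579}{276} \approx 4.3223 \cdot 10^{5}$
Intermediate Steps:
$E = -1$ ($E = -8 + \frac{1}{2} \cdot 14 = -8 + 7 = -1$)
$J{\left(x \right)} = \frac{5}{276}$ ($J{\left(x \right)} = \frac{5}{-2 + 278} = \frac{5}{276}$)
$- (\left(-186504 - 245730\right) + J{\left(E \right)}) = - (\left(-186504 - 245730\right) + \frac{5}{276}) = - (-432234 + \frac{5}{276}) = \left(-1\right) \left(- \frac{119296579}{276}\right) = \frac{119296579}{276}$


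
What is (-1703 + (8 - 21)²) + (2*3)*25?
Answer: -1384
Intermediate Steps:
(-1703 + (8 - 21)²) + (2*3)*25 = (-1703 + (-13)²) + 6*25 = (-1703 + 169) + 150 = -1534 + 150 = -1384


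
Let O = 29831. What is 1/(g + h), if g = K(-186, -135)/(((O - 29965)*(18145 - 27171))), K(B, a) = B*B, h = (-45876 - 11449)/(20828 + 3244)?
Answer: -7278674712/17125218847 ≈ -0.42503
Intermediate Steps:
h = -57325/24072 ≈ -2.3814
K(B, a) = B**2
g = 8649/302371 (g = (-186)**2/(((29831 - 29965)*(18145 - 27171))) = 34596/((-134*(-9026))) = 34596/1209484 = 34596*(1/1209484) = 8649/302371 ≈ 0.028604)
1/(g + h) = 1/(8649/302371 - 57325/24072) = 1/(-17125218847/7278674712) = -7278674712/17125218847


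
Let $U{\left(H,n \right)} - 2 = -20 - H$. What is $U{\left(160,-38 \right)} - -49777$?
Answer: $49599$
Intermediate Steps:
$U{\left(H,n \right)} = -18 - H$ ($U{\left(H,n \right)} = 2 - \left(20 + H\right) = -18 - H$)
$U{\left(160,-38 \right)} - -49777 = \left(-18 - 160\right) - -49777 = \left(-18 - 160\right) + 49777 = -178 + 49777 = 49599$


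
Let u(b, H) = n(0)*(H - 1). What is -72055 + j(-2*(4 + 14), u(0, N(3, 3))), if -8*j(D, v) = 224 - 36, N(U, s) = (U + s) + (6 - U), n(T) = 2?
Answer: -144157/2 ≈ -72079.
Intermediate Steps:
N(U, s) = 6 + s
u(b, H) = -2 + 2*H (u(b, H) = 2*(H - 1) = 2*(-1 + H) = -2 + 2*H)
j(D, v) = -47/2 (j(D, v) = -(224 - 36)/8 = -⅛*188 = -47/2)
-72055 + j(-2*(4 + 14), u(0, N(3, 3))) = -72055 - 47/2 = -144157/2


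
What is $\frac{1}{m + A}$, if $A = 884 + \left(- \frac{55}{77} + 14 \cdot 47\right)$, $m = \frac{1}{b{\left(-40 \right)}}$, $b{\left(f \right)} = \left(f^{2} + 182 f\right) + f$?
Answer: $\frac{40040}{61713073} \approx 0.00064881$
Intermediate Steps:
$b{\left(f \right)} = f^{2} + 183 f$
$m = - \frac{1}{5720}$ ($m = \frac{1}{\left(-40\right) \left(183 - 40\right)} = \frac{1}{\left(-40\right) 143} = \frac{1}{-5720} = - \frac{1}{5720} \approx -0.00017483$)
$A = \frac{10789}{7}$ ($A = 884 + \left(\left(-55\right) \frac{1}{77} + 658\right) = 884 + \left(- \frac{5}{7} + 658\right) = 884 + \frac{4601}{7} = \frac{10789}{7} \approx 1541.3$)
$\frac{1}{m + A} = \frac{1}{- \frac{1}{5720} + \frac{10789}{7}} = \frac{1}{\frac{61713073}{40040}} = \frac{40040}{61713073}$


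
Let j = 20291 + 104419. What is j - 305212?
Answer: -180502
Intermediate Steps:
j = 124710
j - 305212 = 124710 - 305212 = -180502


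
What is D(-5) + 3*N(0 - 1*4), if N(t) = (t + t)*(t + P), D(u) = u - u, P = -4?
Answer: 192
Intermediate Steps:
D(u) = 0
N(t) = 2*t*(-4 + t) (N(t) = (t + t)*(t - 4) = (2*t)*(-4 + t) = 2*t*(-4 + t))
D(-5) + 3*N(0 - 1*4) = 0 + 3*(2*(0 - 1*4)*(-4 + (0 - 1*4))) = 0 + 3*(2*(0 - 4)*(-4 + (0 - 4))) = 0 + 3*(2*(-4)*(-4 - 4)) = 0 + 3*(2*(-4)*(-8)) = 0 + 3*64 = 0 + 192 = 192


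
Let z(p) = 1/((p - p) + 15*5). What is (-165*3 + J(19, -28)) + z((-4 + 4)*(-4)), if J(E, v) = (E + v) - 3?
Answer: -38024/75 ≈ -506.99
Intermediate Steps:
J(E, v) = -3 + E + v
z(p) = 1/75 (z(p) = 1/(0 + 75) = 1/75)
(-165*3 + J(19, -28)) + z((-4 + 4)*(-4)) = (-165*3 + (-3 + 19 - 28)) + 1/75 = (-495 - 12) + 1/75 = -507 + 1/75 = -38024/75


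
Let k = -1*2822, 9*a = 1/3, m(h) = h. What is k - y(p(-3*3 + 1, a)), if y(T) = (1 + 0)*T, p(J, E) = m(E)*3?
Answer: -25399/9 ≈ -2822.1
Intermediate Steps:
a = 1/27 (a = (⅑)/3 = (⅑)*(⅓) = 1/27 ≈ 0.037037)
p(J, E) = 3*E (p(J, E) = E*3 = 3*E)
y(T) = T (y(T) = 1*T = T)
k = -2822
k - y(p(-3*3 + 1, a)) = -2822 - 3/27 = -2822 - 1*⅑ = -2822 - ⅑ = -25399/9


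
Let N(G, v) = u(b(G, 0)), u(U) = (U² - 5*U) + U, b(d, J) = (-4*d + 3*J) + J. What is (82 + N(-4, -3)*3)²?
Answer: 432964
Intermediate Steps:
b(d, J) = -4*d + 4*J
u(U) = U² - 4*U
N(G, v) = -4*G*(-4 - 4*G) (N(G, v) = (-4*G + 4*0)*(-4 + (-4*G + 4*0)) = (-4*G + 0)*(-4 + (-4*G + 0)) = (-4*G)*(-4 - 4*G) = -4*G*(-4 - 4*G))
(82 + N(-4, -3)*3)² = (82 + (16*(-4)*(1 - 4))*3)² = (82 + (16*(-4)*(-3))*3)² = (82 + 192*3)² = (82 + 576)² = 658² = 432964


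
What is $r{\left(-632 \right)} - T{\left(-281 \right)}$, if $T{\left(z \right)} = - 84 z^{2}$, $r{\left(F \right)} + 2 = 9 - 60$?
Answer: $6632671$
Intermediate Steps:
$r{\left(F \right)} = -53$ ($r{\left(F \right)} = -2 + \left(9 - 60\right) = -2 - 51 = -53$)
$r{\left(-632 \right)} - T{\left(-281 \right)} = -53 - - 84 \left(-281\right)^{2} = -53 - \left(-84\right) 78961 = -53 - -6632724 = -53 + 6632724 = 6632671$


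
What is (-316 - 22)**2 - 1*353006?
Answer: -238762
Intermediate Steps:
(-316 - 22)**2 - 1*353006 = (-338)**2 - 353006 = 114244 - 353006 = -238762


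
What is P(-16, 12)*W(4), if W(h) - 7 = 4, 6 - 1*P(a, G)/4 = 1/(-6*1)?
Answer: 814/3 ≈ 271.33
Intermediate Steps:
P(a, G) = 74/3 (P(a, G) = 24 - 4/((-6)*1) = 24 - (-2)/3 = 24 - 4*(-⅙) = 24 + ⅔ = 74/3)
W(h) = 11 (W(h) = 7 + 4 = 11)
P(-16, 12)*W(4) = (74/3)*11 = 814/3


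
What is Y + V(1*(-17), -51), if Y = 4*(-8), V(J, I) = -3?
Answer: -35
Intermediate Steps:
Y = -32
Y + V(1*(-17), -51) = -32 - 3 = -35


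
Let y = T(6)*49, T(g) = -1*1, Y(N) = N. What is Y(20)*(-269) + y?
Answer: -5429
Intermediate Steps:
T(g) = -1
y = -49 (y = -1*49 = -49)
Y(20)*(-269) + y = 20*(-269) - 49 = -5380 - 49 = -5429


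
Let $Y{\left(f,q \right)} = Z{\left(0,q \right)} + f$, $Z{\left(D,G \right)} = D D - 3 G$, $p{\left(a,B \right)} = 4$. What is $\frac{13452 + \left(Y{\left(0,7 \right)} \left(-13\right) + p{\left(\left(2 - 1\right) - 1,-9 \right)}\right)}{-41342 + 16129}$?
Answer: $- \frac{13729}{25213} \approx -0.54452$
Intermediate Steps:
$Z{\left(D,G \right)} = D^{2} - 3 G$
$Y{\left(f,q \right)} = f - 3 q$ ($Y{\left(f,q \right)} = \left(0^{2} - 3 q\right) + f = \left(0 - 3 q\right) + f = - 3 q + f = f - 3 q$)
$\frac{13452 + \left(Y{\left(0,7 \right)} \left(-13\right) + p{\left(\left(2 - 1\right) - 1,-9 \right)}\right)}{-41342 + 16129} = \frac{13452 + \left(\left(0 - 21\right) \left(-13\right) + 4\right)}{-41342 + 16129} = \frac{13452 + \left(\left(0 - 21\right) \left(-13\right) + 4\right)}{-25213} = \left(13452 + \left(\left(-21\right) \left(-13\right) + 4\right)\right) \left(- \frac{1}{25213}\right) = \left(13452 + \left(273 + 4\right)\right) \left(- \frac{1}{25213}\right) = \left(13452 + 277\right) \left(- \frac{1}{25213}\right) = 13729 \left(- \frac{1}{25213}\right) = - \frac{13729}{25213}$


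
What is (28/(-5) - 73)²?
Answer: 154449/25 ≈ 6178.0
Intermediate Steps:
(28/(-5) - 73)² = (28*(-⅕) - 73)² = (-28/5 - 73)² = (-393/5)² = 154449/25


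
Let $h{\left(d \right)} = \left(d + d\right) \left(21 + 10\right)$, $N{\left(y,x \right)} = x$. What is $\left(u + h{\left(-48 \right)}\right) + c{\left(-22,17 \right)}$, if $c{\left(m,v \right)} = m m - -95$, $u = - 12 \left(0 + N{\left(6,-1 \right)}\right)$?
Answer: $-2385$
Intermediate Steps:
$u = 12$ ($u = - 12 \left(0 - 1\right) = \left(-12\right) \left(-1\right) = 12$)
$c{\left(m,v \right)} = 95 + m^{2}$ ($c{\left(m,v \right)} = m^{2} + 95 = 95 + m^{2}$)
$h{\left(d \right)} = 62 d$ ($h{\left(d \right)} = 2 d 31 = 62 d$)
$\left(u + h{\left(-48 \right)}\right) + c{\left(-22,17 \right)} = \left(12 + 62 \left(-48\right)\right) + \left(95 + \left(-22\right)^{2}\right) = \left(12 - 2976\right) + \left(95 + 484\right) = -2964 + 579 = -2385$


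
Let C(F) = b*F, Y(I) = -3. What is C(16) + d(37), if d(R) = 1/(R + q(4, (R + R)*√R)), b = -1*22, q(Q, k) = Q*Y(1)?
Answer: -8799/25 ≈ -351.96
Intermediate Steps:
q(Q, k) = -3*Q (q(Q, k) = Q*(-3) = -3*Q)
b = -22
d(R) = 1/(-12 + R) (d(R) = 1/(R - 3*4) = 1/(R - 12) = 1/(-12 + R))
C(F) = -22*F
C(16) + d(37) = -22*16 + 1/(-12 + 37) = -352 + 1/25 = -8799/25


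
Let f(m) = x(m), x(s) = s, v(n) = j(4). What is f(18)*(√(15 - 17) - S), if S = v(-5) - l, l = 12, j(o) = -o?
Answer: 288 + 18*I*√2 ≈ 288.0 + 25.456*I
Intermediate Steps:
v(n) = -4 (v(n) = -1*4 = -4)
f(m) = m
S = -16 (S = -4 - 1*12 = -4 - 12 = -16)
f(18)*(√(15 - 17) - S) = 18*(√(15 - 17) - 1*(-16)) = 18*(√(-2) + 16) = 18*(I*√2 + 16) = 18*(16 + I*√2) = 288 + 18*I*√2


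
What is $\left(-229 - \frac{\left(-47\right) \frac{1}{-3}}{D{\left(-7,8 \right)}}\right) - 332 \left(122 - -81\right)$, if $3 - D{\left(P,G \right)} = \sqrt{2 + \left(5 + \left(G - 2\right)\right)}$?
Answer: $- \frac{270453}{4} + \frac{47 \sqrt{13}}{12} \approx -67599.0$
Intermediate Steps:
$D{\left(P,G \right)} = 3 - \sqrt{5 + G}$ ($D{\left(P,G \right)} = 3 - \sqrt{2 + \left(5 + \left(G - 2\right)\right)} = 3 - \sqrt{2 + \left(5 + \left(-2 + G\right)\right)} = 3 - \sqrt{2 + \left(3 + G\right)} = 3 - \sqrt{5 + G}$)
$\left(-229 - \frac{\left(-47\right) \frac{1}{-3}}{D{\left(-7,8 \right)}}\right) - 332 \left(122 - -81\right) = \left(-229 - \frac{\left(-47\right) \frac{1}{-3}}{3 - \sqrt{5 + 8}}\right) - 332 \left(122 - -81\right) = \left(-229 - \frac{\left(-47\right) \left(- \frac{1}{3}\right)}{3 - \sqrt{13}}\right) - 332 \left(122 + 81\right) = \left(-229 - \frac{47}{3 \left(3 - \sqrt{13}\right)}\right) - 67396 = -67625 - \frac{47}{3 \left(3 - \sqrt{13}\right)}$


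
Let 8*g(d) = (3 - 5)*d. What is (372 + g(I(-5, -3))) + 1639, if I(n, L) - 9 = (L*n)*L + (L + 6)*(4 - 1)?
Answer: 8071/4 ≈ 2017.8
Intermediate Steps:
I(n, L) = 27 + 3*L + n*L**2 (I(n, L) = 9 + ((L*n)*L + (L + 6)*(4 - 1)) = 9 + (n*L**2 + (6 + L)*3) = 9 + (n*L**2 + (18 + 3*L)) = 9 + (18 + 3*L + n*L**2) = 27 + 3*L + n*L**2)
g(d) = -d/4 (g(d) = ((3 - 5)*d)/8 = (-2*d)/8 = -d/4)
(372 + g(I(-5, -3))) + 1639 = (372 - (27 + 3*(-3) - 5*(-3)**2)/4) + 1639 = (372 - (27 - 9 - 5*9)/4) + 1639 = (372 - (27 - 9 - 45)/4) + 1639 = (372 - 1/4*(-27)) + 1639 = (372 + 27/4) + 1639 = 1515/4 + 1639 = 8071/4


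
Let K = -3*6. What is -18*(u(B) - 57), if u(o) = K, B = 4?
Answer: 1350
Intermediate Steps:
K = -18
u(o) = -18
-18*(u(B) - 57) = -18*(-18 - 57) = -18*(-75) = 1350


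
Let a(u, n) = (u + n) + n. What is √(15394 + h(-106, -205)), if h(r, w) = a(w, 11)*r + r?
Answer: 3*√3854 ≈ 186.24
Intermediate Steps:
a(u, n) = u + 2*n (a(u, n) = (n + u) + n = u + 2*n)
h(r, w) = r + r*(22 + w) (h(r, w) = (w + 2*11)*r + r = (w + 22)*r + r = (22 + w)*r + r = r*(22 + w) + r = r + r*(22 + w))
√(15394 + h(-106, -205)) = √(15394 - 106*(23 - 205)) = √(15394 - 106*(-182)) = √(15394 + 19292) = √34686 = 3*√3854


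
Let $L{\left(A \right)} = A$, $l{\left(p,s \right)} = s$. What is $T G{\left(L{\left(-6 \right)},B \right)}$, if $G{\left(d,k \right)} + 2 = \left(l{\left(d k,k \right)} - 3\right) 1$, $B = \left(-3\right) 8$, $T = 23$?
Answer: $-667$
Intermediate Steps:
$B = -24$
$G{\left(d,k \right)} = -5 + k$ ($G{\left(d,k \right)} = -2 + \left(k - 3\right) 1 = -2 + \left(-3 + k\right) 1 = -2 + \left(-3 + k\right) = -5 + k$)
$T G{\left(L{\left(-6 \right)},B \right)} = 23 \left(-5 - 24\right) = 23 \left(-29\right) = -667$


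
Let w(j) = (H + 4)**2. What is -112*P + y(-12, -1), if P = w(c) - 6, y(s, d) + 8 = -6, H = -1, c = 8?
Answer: -350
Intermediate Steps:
y(s, d) = -14 (y(s, d) = -8 - 6 = -14)
w(j) = 9 (w(j) = (-1 + 4)**2 = 3**2 = 9)
P = 3 (P = 9 - 6 = 3)
-112*P + y(-12, -1) = -112*3 - 14 = -336 - 14 = -350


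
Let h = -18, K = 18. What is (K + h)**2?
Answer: 0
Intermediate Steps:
(K + h)**2 = (18 - 18)**2 = 0**2 = 0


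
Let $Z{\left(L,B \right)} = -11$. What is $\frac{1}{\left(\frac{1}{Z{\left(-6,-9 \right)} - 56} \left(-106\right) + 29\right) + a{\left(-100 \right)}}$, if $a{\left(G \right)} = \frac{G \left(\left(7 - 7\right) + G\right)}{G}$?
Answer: $- \frac{67}{4651} \approx -0.014406$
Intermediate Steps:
$a{\left(G \right)} = G$ ($a{\left(G \right)} = \frac{G \left(\left(7 - 7\right) + G\right)}{G} = \frac{G \left(0 + G\right)}{G} = \frac{G G}{G} = \frac{G^{2}}{G} = G$)
$\frac{1}{\left(\frac{1}{Z{\left(-6,-9 \right)} - 56} \left(-106\right) + 29\right) + a{\left(-100 \right)}} = \frac{1}{\left(\frac{1}{-11 - 56} \left(-106\right) + 29\right) - 100} = \frac{1}{\left(\frac{1}{-67} \left(-106\right) + 29\right) - 100} = \frac{1}{\left(\left(- \frac{1}{67}\right) \left(-106\right) + 29\right) - 100} = \frac{1}{\left(\frac{106}{67} + 29\right) - 100} = \frac{1}{\frac{2049}{67} - 100} = \frac{1}{- \frac{4651}{67}} = - \frac{67}{4651}$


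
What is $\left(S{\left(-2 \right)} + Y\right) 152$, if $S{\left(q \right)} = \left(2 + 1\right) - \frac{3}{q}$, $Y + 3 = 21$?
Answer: $3420$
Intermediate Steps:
$Y = 18$ ($Y = -3 + 21 = 18$)
$S{\left(q \right)} = 3 - \frac{3}{q}$
$\left(S{\left(-2 \right)} + Y\right) 152 = \left(\left(3 - \frac{3}{-2}\right) + 18\right) 152 = \left(\left(3 - - \frac{3}{2}\right) + 18\right) 152 = \left(\left(3 + \frac{3}{2}\right) + 18\right) 152 = \left(\frac{9}{2} + 18\right) 152 = \frac{45}{2} \cdot 152 = 3420$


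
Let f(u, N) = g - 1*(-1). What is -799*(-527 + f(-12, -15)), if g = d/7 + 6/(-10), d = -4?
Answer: 14742349/35 ≈ 4.2121e+5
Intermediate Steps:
g = -41/35 (g = -4/7 + 6/(-10) = -4*1/7 + 6*(-1/10) = -4/7 - 3/5 = -41/35 ≈ -1.1714)
f(u, N) = -6/35 (f(u, N) = -41/35 - 1*(-1) = -41/35 + 1 = -6/35)
-799*(-527 + f(-12, -15)) = -799*(-527 - 6/35) = -799*(-18451/35) = 14742349/35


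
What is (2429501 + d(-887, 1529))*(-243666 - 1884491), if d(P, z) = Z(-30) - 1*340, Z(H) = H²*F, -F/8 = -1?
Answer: -5184958716677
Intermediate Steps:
F = 8 (F = -8*(-1) = 8)
Z(H) = 8*H² (Z(H) = H²*8 = 8*H²)
d(P, z) = 6860 (d(P, z) = 8*(-30)² - 1*340 = 8*900 - 340 = 7200 - 340 = 6860)
(2429501 + d(-887, 1529))*(-243666 - 1884491) = (2429501 + 6860)*(-243666 - 1884491) = 2436361*(-2128157) = -5184958716677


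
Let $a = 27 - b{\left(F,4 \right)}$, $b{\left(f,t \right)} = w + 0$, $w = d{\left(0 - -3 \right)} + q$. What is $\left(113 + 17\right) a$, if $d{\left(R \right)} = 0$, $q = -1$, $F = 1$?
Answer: $3640$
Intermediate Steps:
$w = -1$ ($w = 0 - 1 = -1$)
$b{\left(f,t \right)} = -1$ ($b{\left(f,t \right)} = -1 + 0 = -1$)
$a = 28$ ($a = 27 - -1 = 27 + 1 = 28$)
$\left(113 + 17\right) a = \left(113 + 17\right) 28 = 130 \cdot 28 = 3640$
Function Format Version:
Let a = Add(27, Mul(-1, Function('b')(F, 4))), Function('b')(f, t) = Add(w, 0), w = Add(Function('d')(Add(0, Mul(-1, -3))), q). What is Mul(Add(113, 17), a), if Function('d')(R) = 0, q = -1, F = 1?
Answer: 3640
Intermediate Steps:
w = -1 (w = Add(0, -1) = -1)
Function('b')(f, t) = -1 (Function('b')(f, t) = Add(-1, 0) = -1)
a = 28 (a = Add(27, Mul(-1, -1)) = Add(27, 1) = 28)
Mul(Add(113, 17), a) = Mul(Add(113, 17), 28) = Mul(130, 28) = 3640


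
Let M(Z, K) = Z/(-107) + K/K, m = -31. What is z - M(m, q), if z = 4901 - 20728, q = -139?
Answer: -1693627/107 ≈ -15828.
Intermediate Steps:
z = -15827
M(Z, K) = 1 - Z/107 (M(Z, K) = Z*(-1/107) + 1 = -Z/107 + 1 = 1 - Z/107)
z - M(m, q) = -15827 - (1 - 1/107*(-31)) = -15827 - (1 + 31/107) = -15827 - 1*138/107 = -15827 - 138/107 = -1693627/107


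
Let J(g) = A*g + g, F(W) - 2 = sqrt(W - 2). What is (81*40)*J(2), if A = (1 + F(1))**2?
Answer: 58320 + 38880*I ≈ 58320.0 + 38880.0*I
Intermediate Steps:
F(W) = 2 + sqrt(-2 + W) (F(W) = 2 + sqrt(W - 2) = 2 + sqrt(-2 + W))
A = (3 + I)**2 (A = (1 + (2 + sqrt(-2 + 1)))**2 = (1 + (2 + sqrt(-1)))**2 = (1 + (2 + I))**2 = (3 + I)**2 ≈ 8.0 + 6.0*I)
J(g) = g + g*(3 + I)**2 (J(g) = (3 + I)**2*g + g = g*(3 + I)**2 + g = g + g*(3 + I)**2)
(81*40)*J(2) = (81*40)*(2*(9 + 6*I)) = 3240*(18 + 12*I) = 58320 + 38880*I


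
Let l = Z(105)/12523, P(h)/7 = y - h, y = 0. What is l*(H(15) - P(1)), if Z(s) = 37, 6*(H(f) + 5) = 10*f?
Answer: 999/12523 ≈ 0.079773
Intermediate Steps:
H(f) = -5 + 5*f/3 (H(f) = -5 + (10*f)/6 = -5 + 5*f/3)
P(h) = -7*h (P(h) = 7*(0 - h) = 7*(-h) = -7*h)
l = 37/12523 ≈ 0.0029546
l*(H(15) - P(1)) = 37*((-5 + (5/3)*15) - (-7))/12523 = 37*((-5 + 25) - 1*(-7))/12523 = 37*(20 + 7)/12523 = (37/12523)*27 = 999/12523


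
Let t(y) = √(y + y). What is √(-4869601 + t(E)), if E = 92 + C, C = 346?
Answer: √(-4869601 + 2*√219) ≈ 2206.7*I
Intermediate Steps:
E = 438 (E = 92 + 346 = 438)
t(y) = √2*√y (t(y) = √(2*y) = √2*√y)
√(-4869601 + t(E)) = √(-4869601 + √2*√438) = √(-4869601 + 2*√219)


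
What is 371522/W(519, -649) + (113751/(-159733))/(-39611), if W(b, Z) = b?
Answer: 213698914744205/298528038627 ≈ 715.84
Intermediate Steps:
371522/W(519, -649) + (113751/(-159733))/(-39611) = 371522/519 + (113751/(-159733))/(-39611) = 371522*(1/519) + (113751*(-1/159733))*(-1/39611) = 371522/519 - 113751/159733*(-1/39611) = 371522/519 + 10341/575198533 = 213698914744205/298528038627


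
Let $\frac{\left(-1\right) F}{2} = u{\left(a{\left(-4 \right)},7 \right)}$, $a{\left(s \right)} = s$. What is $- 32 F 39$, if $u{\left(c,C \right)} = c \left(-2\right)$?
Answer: $19968$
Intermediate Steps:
$u{\left(c,C \right)} = - 2 c$
$F = -16$ ($F = - 2 \left(\left(-2\right) \left(-4\right)\right) = \left(-2\right) 8 = -16$)
$- 32 F 39 = \left(-32\right) \left(-16\right) 39 = 512 \cdot 39 = 19968$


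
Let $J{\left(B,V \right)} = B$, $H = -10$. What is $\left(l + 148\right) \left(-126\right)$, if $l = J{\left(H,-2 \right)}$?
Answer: $-17388$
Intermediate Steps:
$l = -10$
$\left(l + 148\right) \left(-126\right) = \left(-10 + 148\right) \left(-126\right) = 138 \left(-126\right) = -17388$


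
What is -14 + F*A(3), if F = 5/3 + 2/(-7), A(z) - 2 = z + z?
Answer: -62/21 ≈ -2.9524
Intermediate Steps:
A(z) = 2 + 2*z (A(z) = 2 + (z + z) = 2 + 2*z)
F = 29/21 (F = 5*(⅓) + 2*(-⅐) = 5/3 - 2/7 = 29/21 ≈ 1.3810)
-14 + F*A(3) = -14 + 29*(2 + 2*3)/21 = -14 + 29*(2 + 6)/21 = -14 + (29/21)*8 = -14 + 232/21 = -62/21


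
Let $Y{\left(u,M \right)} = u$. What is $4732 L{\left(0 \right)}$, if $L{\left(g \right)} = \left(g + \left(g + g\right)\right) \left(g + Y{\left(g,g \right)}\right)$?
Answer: $0$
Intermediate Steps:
$L{\left(g \right)} = 6 g^{2}$ ($L{\left(g \right)} = \left(g + \left(g + g\right)\right) \left(g + g\right) = \left(g + 2 g\right) 2 g = 3 g 2 g = 6 g^{2}$)
$4732 L{\left(0 \right)} = 4732 \cdot 6 \cdot 0^{2} = 4732 \cdot 6 \cdot 0 = 4732 \cdot 0 = 0$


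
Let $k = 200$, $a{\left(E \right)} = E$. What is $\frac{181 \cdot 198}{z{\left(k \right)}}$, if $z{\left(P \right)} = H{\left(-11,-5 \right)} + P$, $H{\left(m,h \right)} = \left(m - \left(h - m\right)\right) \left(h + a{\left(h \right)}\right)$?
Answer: $\frac{17919}{185} \approx 96.859$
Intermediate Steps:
$H{\left(m,h \right)} = 2 h \left(- h + 2 m\right)$ ($H{\left(m,h \right)} = \left(m - \left(h - m\right)\right) \left(h + h\right) = \left(- h + 2 m\right) 2 h = 2 h \left(- h + 2 m\right)$)
$z{\left(P \right)} = 170 + P$ ($z{\left(P \right)} = 2 \left(-5\right) \left(\left(-1\right) \left(-5\right) + 2 \left(-11\right)\right) + P = 2 \left(-5\right) \left(5 - 22\right) + P = 2 \left(-5\right) \left(-17\right) + P = 170 + P$)
$\frac{181 \cdot 198}{z{\left(k \right)}} = \frac{181 \cdot 198}{170 + 200} = \frac{35838}{370} = 35838 \cdot \frac{1}{370} = \frac{17919}{185}$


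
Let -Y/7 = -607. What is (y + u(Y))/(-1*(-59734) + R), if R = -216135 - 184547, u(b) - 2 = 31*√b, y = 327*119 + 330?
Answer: -39245/340948 - 31*√4249/340948 ≈ -0.12103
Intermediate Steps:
Y = 4249 (Y = -7*(-607) = 4249)
y = 39243 (y = 38913 + 330 = 39243)
u(b) = 2 + 31*√b
R = -400682
(y + u(Y))/(-1*(-59734) + R) = (39243 + (2 + 31*√4249))/(-1*(-59734) - 400682) = (39245 + 31*√4249)/(59734 - 400682) = (39245 + 31*√4249)/(-340948) = (39245 + 31*√4249)*(-1/340948) = -39245/340948 - 31*√4249/340948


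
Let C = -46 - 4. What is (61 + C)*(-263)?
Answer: -2893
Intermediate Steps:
C = -50
(61 + C)*(-263) = (61 - 50)*(-263) = 11*(-263) = -2893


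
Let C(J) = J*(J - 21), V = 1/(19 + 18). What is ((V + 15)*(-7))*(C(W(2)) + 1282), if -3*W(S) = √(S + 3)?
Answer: -44925356/333 - 27244*√5/37 ≈ -1.3656e+5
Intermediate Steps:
W(S) = -√(3 + S)/3 (W(S) = -√(S + 3)/3 = -√(3 + S)/3)
V = 1/37 ≈ 0.027027
C(J) = J*(-21 + J)
((V + 15)*(-7))*(C(W(2)) + 1282) = ((1/37 + 15)*(-7))*((-√(3 + 2)/3)*(-21 - √(3 + 2)/3) + 1282) = ((556/37)*(-7))*((-√5/3)*(-21 - √5/3) + 1282) = -3892*(-√5*(-21 - √5/3)/3 + 1282)/37 = -3892*(1282 - √5*(-21 - √5/3)/3)/37 = -4989544/37 + 3892*√5*(-21 - √5/3)/111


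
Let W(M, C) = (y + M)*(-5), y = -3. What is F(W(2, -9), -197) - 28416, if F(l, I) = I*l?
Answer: -29401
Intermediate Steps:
W(M, C) = 15 - 5*M (W(M, C) = (-3 + M)*(-5) = 15 - 5*M)
F(W(2, -9), -197) - 28416 = -197*(15 - 5*2) - 28416 = -197*(15 - 10) - 28416 = -197*5 - 28416 = -985 - 28416 = -29401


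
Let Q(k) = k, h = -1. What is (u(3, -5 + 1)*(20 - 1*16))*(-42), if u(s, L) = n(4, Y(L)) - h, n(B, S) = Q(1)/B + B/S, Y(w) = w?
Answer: -42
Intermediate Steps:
n(B, S) = 1/B + B/S
u(s, L) = 5/4 + 4/L (u(s, L) = (1/4 + 4/L) - 1*(-1) = (¼ + 4/L) + 1 = 5/4 + 4/L)
(u(3, -5 + 1)*(20 - 1*16))*(-42) = ((5/4 + 4/(-5 + 1))*(20 - 1*16))*(-42) = ((5/4 + 4/(-4))*(20 - 16))*(-42) = ((5/4 + 4*(-¼))*4)*(-42) = ((5/4 - 1)*4)*(-42) = ((¼)*4)*(-42) = 1*(-42) = -42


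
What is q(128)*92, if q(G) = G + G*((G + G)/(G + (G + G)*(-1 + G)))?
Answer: 3026432/255 ≈ 11868.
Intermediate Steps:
q(G) = G + 2*G²/(G + 2*G*(-1 + G)) (q(G) = G + G*((2*G)/(G + (2*G)*(-1 + G))) = G + G*((2*G)/(G + 2*G*(-1 + G))) = G + G*(2*G/(G + 2*G*(-1 + G))) = G + 2*G²/(G + 2*G*(-1 + G)))
q(128)*92 = (128*(1 + 2*128)/(-1 + 2*128))*92 = (128*(1 + 256)/(-1 + 256))*92 = (128*257/255)*92 = (128*(1/255)*257)*92 = (32896/255)*92 = 3026432/255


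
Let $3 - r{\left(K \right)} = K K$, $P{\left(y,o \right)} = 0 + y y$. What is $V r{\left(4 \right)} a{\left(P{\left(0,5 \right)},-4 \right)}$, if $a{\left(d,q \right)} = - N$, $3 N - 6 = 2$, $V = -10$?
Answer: $- \frac{1040}{3} \approx -346.67$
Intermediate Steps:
$N = \frac{8}{3}$ ($N = 2 + \frac{1}{3} \cdot 2 = 2 + \frac{2}{3} = \frac{8}{3} \approx 2.6667$)
$P{\left(y,o \right)} = y^{2}$ ($P{\left(y,o \right)} = 0 + y^{2} = y^{2}$)
$r{\left(K \right)} = 3 - K^{2}$ ($r{\left(K \right)} = 3 - K K = 3 - K^{2}$)
$a{\left(d,q \right)} = - \frac{8}{3}$ ($a{\left(d,q \right)} = \left(-1\right) \frac{8}{3} = - \frac{8}{3}$)
$V r{\left(4 \right)} a{\left(P{\left(0,5 \right)},-4 \right)} = - 10 \left(3 - 4^{2}\right) \left(- \frac{8}{3}\right) = - 10 \left(3 - 16\right) \left(- \frac{8}{3}\right) = \left(-10\right) \left(-13\right) \left(- \frac{8}{3}\right) = 130 \left(- \frac{8}{3}\right) = - \frac{1040}{3}$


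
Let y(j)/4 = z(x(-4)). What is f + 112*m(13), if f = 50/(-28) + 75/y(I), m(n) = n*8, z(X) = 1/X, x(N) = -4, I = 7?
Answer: 161997/14 ≈ 11571.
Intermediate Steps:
y(j) = -1 (y(j) = 4/(-4) = 4*(-¼) = -1)
m(n) = 8*n
f = -1075/14 (f = 50/(-28) + 75/(-1) = 50*(-1/28) + 75*(-1) = -25/14 - 75 = -1075/14 ≈ -76.786)
f + 112*m(13) = -1075/14 + 112*(8*13) = -1075/14 + 112*104 = -1075/14 + 11648 = 161997/14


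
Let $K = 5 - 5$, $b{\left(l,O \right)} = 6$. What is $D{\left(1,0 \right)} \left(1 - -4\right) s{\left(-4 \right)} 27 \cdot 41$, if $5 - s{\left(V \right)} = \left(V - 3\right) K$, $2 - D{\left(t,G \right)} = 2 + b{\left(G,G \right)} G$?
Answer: $0$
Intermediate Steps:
$K = 0$
$D{\left(t,G \right)} = - 6 G$ ($D{\left(t,G \right)} = 2 - \left(2 + 6 G\right) = - 6 G$)
$s{\left(V \right)} = 5$ ($s{\left(V \right)} = 5 - \left(V - 3\right) 0 = 5 - \left(-3 + V\right) 0 = 5 - 0 = 5 + 0 = 5$)
$D{\left(1,0 \right)} \left(1 - -4\right) s{\left(-4 \right)} 27 \cdot 41 = \left(-6\right) 0 \left(1 - -4\right) 5 \cdot 27 \cdot 41 = 0 \left(1 + 4\right) 5 \cdot 27 \cdot 41 = 0 \cdot 5 \cdot 5 \cdot 27 \cdot 41 = 0 \cdot 5 \cdot 27 \cdot 41 = 0 \cdot 27 \cdot 41 = 0 \cdot 41 = 0$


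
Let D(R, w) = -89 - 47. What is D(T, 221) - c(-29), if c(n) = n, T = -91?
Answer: -107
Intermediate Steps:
D(R, w) = -136
D(T, 221) - c(-29) = -136 - 1*(-29) = -136 + 29 = -107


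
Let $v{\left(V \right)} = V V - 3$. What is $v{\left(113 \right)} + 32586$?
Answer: $45352$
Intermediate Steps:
$v{\left(V \right)} = -3 + V^{2}$ ($v{\left(V \right)} = V^{2} - 3 = -3 + V^{2}$)
$v{\left(113 \right)} + 32586 = \left(-3 + 113^{2}\right) + 32586 = \left(-3 + 12769\right) + 32586 = 12766 + 32586 = 45352$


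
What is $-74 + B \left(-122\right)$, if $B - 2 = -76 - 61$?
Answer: $16396$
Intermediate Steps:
$B = -135$ ($B = 2 - 137 = -135$)
$-74 + B \left(-122\right) = -74 - -16470 = -74 + 16470 = 16396$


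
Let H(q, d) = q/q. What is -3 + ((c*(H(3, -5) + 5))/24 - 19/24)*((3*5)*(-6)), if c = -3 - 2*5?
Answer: 1443/4 ≈ 360.75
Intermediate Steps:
H(q, d) = 1
c = -13 (c = -3 - 10 = -13)
-3 + ((c*(H(3, -5) + 5))/24 - 19/24)*((3*5)*(-6)) = -3 + (-13*(1 + 5)/24 - 19/24)*((3*5)*(-6)) = -3 + (-13*6*(1/24) - 19*1/24)*(15*(-6)) = -3 + (-78*1/24 - 19/24)*(-90) = -3 + (-13/4 - 19/24)*(-90) = -3 - 97/24*(-90) = -3 + 1455/4 = 1443/4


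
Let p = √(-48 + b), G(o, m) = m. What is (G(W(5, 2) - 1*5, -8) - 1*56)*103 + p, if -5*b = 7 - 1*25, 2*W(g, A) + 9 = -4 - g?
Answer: -6592 + I*√1110/5 ≈ -6592.0 + 6.6633*I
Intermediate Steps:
W(g, A) = -13/2 - g/2 (W(g, A) = -9/2 + (-4 - g)/2 = -9/2 + (-2 - g/2) = -13/2 - g/2)
b = 18/5 (b = -(7 - 1*25)/5 = -(7 - 25)/5 = -⅕*(-18) = 18/5 ≈ 3.6000)
p = I*√1110/5 (p = √(-48 + 18/5) = √(-222/5) = I*√1110/5 ≈ 6.6633*I)
(G(W(5, 2) - 1*5, -8) - 1*56)*103 + p = (-8 - 1*56)*103 + I*√1110/5 = (-8 - 56)*103 + I*√1110/5 = -64*103 + I*√1110/5 = -6592 + I*√1110/5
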